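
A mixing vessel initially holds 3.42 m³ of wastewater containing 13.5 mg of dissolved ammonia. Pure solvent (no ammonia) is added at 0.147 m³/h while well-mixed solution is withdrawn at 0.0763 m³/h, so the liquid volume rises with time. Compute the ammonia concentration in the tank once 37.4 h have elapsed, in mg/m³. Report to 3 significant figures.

Total volume: dV/dt = Q_in − Q_out = 0.070700 m³/h, so V(t) = 3.42 + 0.070700 t and V(37.4) = 6.0642 m³.
Species balance (pure solvent in): dm/dt = −Q_out · m/V(t).
dm/m = −Q_out dt/(V₀ + 0.070700 t); integrating gives ln(m/m₀) = −(Q_out/(Q_in−Q_out)) ln(V/V₀).
m = m₀ (V₀/V)^(Q_out/(Q_in−Q_out)) = 13.5 × (3.42/6.0642)^(1.0792) = 7.2759 mg.
C = m/V = 7.2759/6.0642 = 1.1998 mg/m³.

1.20 mg/m³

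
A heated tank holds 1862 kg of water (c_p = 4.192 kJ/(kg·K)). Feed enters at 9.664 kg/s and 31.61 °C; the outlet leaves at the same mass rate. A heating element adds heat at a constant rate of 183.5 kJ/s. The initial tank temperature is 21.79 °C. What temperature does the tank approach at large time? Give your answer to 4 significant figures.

M c_p dT/dt = ṁ c_p (T_in − T) + Q̇.
At steady state dT/dt = 0 ⇒ T_ss = T_in + Q̇/(ṁ c_p) = 31.61 + 183.5/(9.664·4.192) = 36.1396 °C.

36.14 °C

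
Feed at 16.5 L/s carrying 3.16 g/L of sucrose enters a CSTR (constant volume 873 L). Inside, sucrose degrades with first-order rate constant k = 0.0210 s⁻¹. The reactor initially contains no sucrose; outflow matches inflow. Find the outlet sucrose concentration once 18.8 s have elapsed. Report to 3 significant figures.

Accumulation = in − out − consumed: V dC/dt = Q C_in − Q C − k V C.
dC/dt = (Q/V) C_in − (Q/V + k) C; effective rate a = Q/V + k = 0.018900 + 0.0210 = 0.039900 s⁻¹.
C_ss = Q C_in/(Q + kV) = 1.4969 g/L; C(t) = C_ss + (C₀ − C_ss) e^(−a t).
C(18.8) = 1.4969 + (-1.4969)·e^(−0.039900·18.8) = 1.4969 + (-1.4969)·0.47231 = 0.78988 g/L.

0.790 g/L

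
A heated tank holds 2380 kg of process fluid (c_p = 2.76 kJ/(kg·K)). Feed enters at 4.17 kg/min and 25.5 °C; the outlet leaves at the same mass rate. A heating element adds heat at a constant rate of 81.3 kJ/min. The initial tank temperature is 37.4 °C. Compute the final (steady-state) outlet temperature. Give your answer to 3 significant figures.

M c_p dT/dt = ṁ c_p (T_in − T) + Q̇.
At steady state dT/dt = 0 ⇒ T_ss = T_in + Q̇/(ṁ c_p) = 25.5 + 81.3/(4.17·2.76) = 32.564 °C.

32.6 °C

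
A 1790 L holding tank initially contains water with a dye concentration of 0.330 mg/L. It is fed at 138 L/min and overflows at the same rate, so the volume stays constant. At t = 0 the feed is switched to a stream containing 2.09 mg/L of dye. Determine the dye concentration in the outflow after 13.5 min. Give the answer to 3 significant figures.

Accumulation = in − out for the solute gives V dC/dt = Q(C_in − C).
Time constant τ = V/Q = 1790/138 = 12.971 min.
Integrating: C(t) = C_in + (C₀ − C_in) e^(−t/τ).
C(13.5) = 2.09 + (0.330 − 2.09)·e^(−13.5/12.971) = 2.09 + (-1.7600)·0.35318 = 1.4684 mg/L.

1.47 mg/L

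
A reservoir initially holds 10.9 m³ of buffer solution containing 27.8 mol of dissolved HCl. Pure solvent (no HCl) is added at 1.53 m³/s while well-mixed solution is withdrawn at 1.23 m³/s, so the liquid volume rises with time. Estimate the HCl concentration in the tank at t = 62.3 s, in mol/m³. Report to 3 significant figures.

0.0157 mol/m³

Let m(t) be the amount of HCl. Volume: V(t) = V₀ + (Q_in − Q_out) t = 10.9 + 0.30000 t; V(62.3) = 29.590 m³.
Species balance (pure solvent in): dm/dt = −Q_out · m/V(t).
dm/m = −Q_out dt/(V₀ + 0.30000 t); integrating gives ln(m/m₀) = −(Q_out/(Q_in−Q_out)) ln(V/V₀).
m = m₀ (V₀/V)^(Q_out/(Q_in−Q_out)) = 27.8 × (10.9/29.590)^(4.1000) = 0.46323 mol.
C = m/V = 0.46323/29.590 = 0.015655 mol/m³.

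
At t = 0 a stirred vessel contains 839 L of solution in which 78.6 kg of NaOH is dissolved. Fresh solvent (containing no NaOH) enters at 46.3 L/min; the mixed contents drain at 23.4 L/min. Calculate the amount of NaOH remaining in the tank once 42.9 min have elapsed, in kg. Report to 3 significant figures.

35.6 kg

Let m(t) be the amount of NaOH. Volume: V(t) = V₀ + (Q_in − Q_out) t = 839 + 22.900 t; V(42.9) = 1821.4 L.
Solute balance: dm/dt = 0 − Q_out C = −Q_out m/V(t).
dm/m = −Q_out dt/(V₀ + 22.900 t); integrating gives ln(m/m₀) = −(Q_out/(Q_in−Q_out)) ln(V/V₀).
m = m₀ (V₀/V)^(Q_out/(Q_in−Q_out)) = 78.6 × (839/1821.4)^(1.0218) = 35.598 kg.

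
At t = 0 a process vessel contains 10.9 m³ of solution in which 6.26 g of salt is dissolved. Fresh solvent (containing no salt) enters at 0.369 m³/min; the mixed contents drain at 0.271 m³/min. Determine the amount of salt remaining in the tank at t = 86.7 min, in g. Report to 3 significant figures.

Total volume: dV/dt = Q_in − Q_out = 0.098000 m³/min, so V(t) = 10.9 + 0.098000 t and V(86.7) = 19.397 m³.
Solute balance: dm/dt = 0 − Q_out C = −Q_out m/V(t).
dm/m = −Q_out dt/(V₀ + 0.098000 t); integrating gives ln(m/m₀) = −(Q_out/(Q_in−Q_out)) ln(V/V₀).
m = m₀ (V₀/V)^(Q_out/(Q_in−Q_out)) = 6.26 × (10.9/19.397)^(2.7653) = 1.2718 g.

1.27 g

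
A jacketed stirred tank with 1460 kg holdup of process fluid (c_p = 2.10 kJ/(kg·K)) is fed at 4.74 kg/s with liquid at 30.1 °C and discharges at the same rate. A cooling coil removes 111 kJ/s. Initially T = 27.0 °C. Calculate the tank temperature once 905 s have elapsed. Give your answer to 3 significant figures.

19.4 °C

Energy balance: M c_p dT/dt = ṁ c_p (T_in − T) − 111.
Rearrange: dT/dt = (T_ss − T)/τ with τ = M/ṁ = 308.02 s and T_ss = T_in − Q̇/(ṁ c_p) = 18.949 °C.
Integrating: T(t) = T_ss + (T₀ − T_ss) e^(−t/τ).
T(905) = 18.949 + (8.0513)·e^(−905/308.02) = 18.949 + (8.0513)·0.052964 = 19.375 °C.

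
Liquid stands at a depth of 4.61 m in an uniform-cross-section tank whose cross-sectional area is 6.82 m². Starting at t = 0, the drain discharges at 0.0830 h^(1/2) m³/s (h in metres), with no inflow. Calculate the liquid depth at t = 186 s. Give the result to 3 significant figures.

Unsteady balance on liquid volume: A dh/dt = −0.0830 √h.
∫ h^(−1/2) dh = −(0.0830/A) ∫ dt, giving 2√h = 2√h₀ − (0.0830/A) t.
√h = √4.61 − 0.0830·186/(2·6.82) = 2.1471 − 1.1318 = 1.0153.
h = 1.0153² = 1.0308 m.

1.03 m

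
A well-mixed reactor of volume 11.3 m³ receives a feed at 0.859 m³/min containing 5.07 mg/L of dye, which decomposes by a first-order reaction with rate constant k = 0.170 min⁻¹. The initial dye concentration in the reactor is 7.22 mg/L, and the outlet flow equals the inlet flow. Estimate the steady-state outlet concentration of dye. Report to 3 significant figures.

V dC/dt = Q(C_in − C) − k V C.
Steady state (dC/dt = 0): C_ss = Q C_in/(Q + kV) = C_in/(1 + kV/Q).
C_ss = 0.859·5.07/(0.859 + 0.170·11.3) = 4.3551/2.7800 = 1.5666 mg/L.

1.57 mg/L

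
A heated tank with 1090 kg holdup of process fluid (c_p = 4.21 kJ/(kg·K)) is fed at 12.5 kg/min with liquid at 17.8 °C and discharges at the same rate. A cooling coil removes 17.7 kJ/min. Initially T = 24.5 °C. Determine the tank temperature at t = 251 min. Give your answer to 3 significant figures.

17.9 °C

Energy balance: M c_p dT/dt = ṁ c_p (T_in − T) − 17.7.
Rearrange: dT/dt = (T_ss − T)/τ with τ = M/ṁ = 87.200 min and T_ss = T_in − Q̇/(ṁ c_p) = 17.464 °C.
This is linear first-order; T(t) = T_ss + (T₀ − T_ss) e^(−t/τ).
T(251) = 17.464 + (7.0363)·e^(−251/87.200) = 17.464 + (7.0363)·0.056222 = 17.859 °C.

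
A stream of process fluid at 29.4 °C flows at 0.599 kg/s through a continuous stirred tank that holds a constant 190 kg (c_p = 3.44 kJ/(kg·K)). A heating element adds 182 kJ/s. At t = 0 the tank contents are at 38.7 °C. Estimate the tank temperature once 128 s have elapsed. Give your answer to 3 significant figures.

M c_p dT/dt = ṁ c_p (T_in − T) + Q̇.
Rearrange: dT/dt = (T_ss − T)/τ with τ = M/ṁ = 317.20 s and T_ss = T_in + Q̇/(ṁ c_p) = 117.73 °C.
This is linear first-order; T(t) = T_ss + (T₀ − T_ss) e^(−t/τ).
T(128) = 117.73 + (-79.026)·e^(−128/317.20) = 117.73 + (-79.026)·0.66795 = 64.940 °C.

64.9 °C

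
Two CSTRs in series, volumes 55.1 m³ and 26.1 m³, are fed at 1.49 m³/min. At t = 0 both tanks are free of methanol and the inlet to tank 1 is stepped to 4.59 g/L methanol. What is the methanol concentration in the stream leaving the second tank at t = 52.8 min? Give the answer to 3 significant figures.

2.70 g/L

Species balance on tank i: dCᵢ/dt = (Cᵢ₋₁ − Cᵢ)/τᵢ with τᵢ = Vᵢ/Q.
τ₁ = 55.1/1.49 = 36.980 min; τ₂ = 26.1/1.49 = 17.517 min.
Solving the cascade with C₁(0)=C₂(0)=0 gives C₂(t) = C_in[1 − (τ₁ e^(−t/τ₁) − τ₂ e^(−t/τ₂))/(τ₁ − τ₂)].
At t = 52.8: e^(−t/τ₁) = 0.23984, e^(−t/τ₂) = 0.049082.
C₂ = 4.59·[1 − (36.980·0.23984 − 17.517·0.049082)/(19.463)] = 4.59·0.58849 = 2.7012 g/L.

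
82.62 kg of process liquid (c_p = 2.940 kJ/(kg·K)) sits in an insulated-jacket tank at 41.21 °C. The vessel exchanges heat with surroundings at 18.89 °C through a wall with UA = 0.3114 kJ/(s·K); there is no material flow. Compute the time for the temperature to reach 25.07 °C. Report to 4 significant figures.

1002 s

M c_p dT/dt = −UA(T − T_amb).
τ = M c_p/UA = 780.035 s; T_ss = T_amb = 18.8900 °C.
T(t) = T_ss + (T₀ − T_ss)e^(−t/τ); set T = 25.07:
t = −τ ln[(T − T_ss)/(T₀ − T_ss)] = −780.035 · ln(0.276882) = 1001.69 s.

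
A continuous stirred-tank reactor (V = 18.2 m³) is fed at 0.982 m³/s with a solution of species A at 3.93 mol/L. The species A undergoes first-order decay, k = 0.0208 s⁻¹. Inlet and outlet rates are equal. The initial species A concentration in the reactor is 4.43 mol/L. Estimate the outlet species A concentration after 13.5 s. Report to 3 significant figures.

3.42 mol/L

V dC/dt = Q(C_in − C) − k V C.
This is linear with rate a = Q/V + k = 0.074756 s⁻¹.
C_ss = Q C_in/(Q + kV) = 2.8365 mol/L; C(t) = C_ss + (C₀ − C_ss) e^(−a t).
C(13.5) = 2.8365 + (1.5935)·e^(−0.074756·13.5) = 2.8365 + (1.5935)·0.36451 = 3.4174 mol/L.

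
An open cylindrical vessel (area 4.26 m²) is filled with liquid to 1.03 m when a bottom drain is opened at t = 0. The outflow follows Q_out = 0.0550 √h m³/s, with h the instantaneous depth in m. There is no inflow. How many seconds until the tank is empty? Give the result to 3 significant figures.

With no inflow, A dh/dt = −0.0550 √h.
This is separable: 2 d(√h)/dt = −0.0550/A, so √h = √h₀ − (0.0550/(2A)) t.
Set h = 0: 2√h₀ = (0.0550/A) t_empty ⇒ t_empty = 2A√h₀/0.0550.
t_empty = 2·4.26·√1.03/0.0550 = 8.5200·1.0149/0.0550 = 157.22 s.

157 s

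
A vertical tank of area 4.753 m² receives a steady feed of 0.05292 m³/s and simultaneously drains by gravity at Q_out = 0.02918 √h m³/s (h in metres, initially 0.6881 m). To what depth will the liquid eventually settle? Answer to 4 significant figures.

Level balance: A dh/dt = 0.05292 − 0.02918 √h. Setting dh/dt = 0:
Q_in = 0.02918 √h_ss ⇒ √h_ss = 0.05292/0.02918 = 1.81357.
h_ss = 1.81357² = 3.28904 m. (Since h₀ = 0.6881 m < h_ss, the level will rise toward this value.)

3.289 m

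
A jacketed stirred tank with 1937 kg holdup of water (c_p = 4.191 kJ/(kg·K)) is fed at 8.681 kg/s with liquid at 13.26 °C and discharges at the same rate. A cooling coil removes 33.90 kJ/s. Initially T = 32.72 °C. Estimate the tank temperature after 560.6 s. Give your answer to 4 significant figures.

13.98 °C

M c_p dT/dt = ṁ c_p (T_in − T) − Q̇.
τ = M/ṁ = 223.131 s; T_ss = T_in − Q̇/(ṁ c_p) = 13.26 − 33.90/(8.681·4.191) = 12.3282 °C.
Solution: T(t) = T_ss + (T₀ − T_ss) e^(−t/τ).
T(560.6) = 12.3282 + (20.3918)·e^(−560.6/223.131) = 12.3282 + (20.3918)·0.0810713 = 13.9814 °C.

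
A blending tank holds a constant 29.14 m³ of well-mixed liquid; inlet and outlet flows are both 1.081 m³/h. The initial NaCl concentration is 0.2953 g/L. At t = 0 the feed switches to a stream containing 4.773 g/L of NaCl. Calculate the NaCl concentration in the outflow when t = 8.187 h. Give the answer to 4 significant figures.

Unsteady species balance (constant V, well mixed): V dC/dt = Q(C_in − C).
Rewrite as dC/dt + C/τ = C_in/τ, τ = V/Q = 26.9565 h.
C approaches C_in exponentially: C(t) = C_in + (C₀ − C_in) e^(−t/τ).
C(8.187) = 4.773 + (0.2953 − 4.773)·e^(−8.187/26.9565) = 4.773 + (-4.47770)·0.738074 = 1.46813 g/L.

1.468 g/L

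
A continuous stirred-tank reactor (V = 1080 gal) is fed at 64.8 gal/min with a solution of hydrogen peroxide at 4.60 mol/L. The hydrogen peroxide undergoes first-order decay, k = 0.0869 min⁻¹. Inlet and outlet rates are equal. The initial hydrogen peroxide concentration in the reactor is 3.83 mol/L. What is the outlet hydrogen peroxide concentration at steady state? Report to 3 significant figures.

1.88 mol/L

V dC/dt = Q(C_in − C) − k V C.
Steady state (dC/dt = 0): C_ss = Q C_in/(Q + kV) = C_in/(1 + kV/Q).
C_ss = 64.8·4.60/(64.8 + 0.0869·1080) = 298.08/158.65 = 1.8788 mol/L.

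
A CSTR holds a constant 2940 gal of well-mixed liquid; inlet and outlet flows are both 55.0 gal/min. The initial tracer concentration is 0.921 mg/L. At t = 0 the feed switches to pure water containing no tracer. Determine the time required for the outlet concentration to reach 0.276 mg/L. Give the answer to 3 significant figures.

64.4 min

Species balance: V dC/dt = Q(C_in − C) ⇒ τ = V/Q = 53.455 min.
C(t) = C_in + (C₀ − C_in) e^(−t/τ). Set C = 0.276 and solve for t:
e^(−t/τ) = (C − C_in)/(C₀ − C_in) = (0.276 − 0)/(0.921 − 0) = 0.29967
t = −τ ln(…) = 53.455 × 1.2051 = 64.416 min.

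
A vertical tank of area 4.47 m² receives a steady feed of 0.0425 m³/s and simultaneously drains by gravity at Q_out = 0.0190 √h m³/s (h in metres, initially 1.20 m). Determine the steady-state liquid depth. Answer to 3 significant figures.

5.00 m

A dh/dt = Q_in − 0.0190 √h. Steady state requires inflow = outflow:
Q_in = 0.0190 √h_ss ⇒ √h_ss = 0.0425/0.0190 = 2.2368.
h_ss = 2.2368² = 5.0035 m. (Since h₀ = 1.20 m < h_ss, the level will rise toward this value.)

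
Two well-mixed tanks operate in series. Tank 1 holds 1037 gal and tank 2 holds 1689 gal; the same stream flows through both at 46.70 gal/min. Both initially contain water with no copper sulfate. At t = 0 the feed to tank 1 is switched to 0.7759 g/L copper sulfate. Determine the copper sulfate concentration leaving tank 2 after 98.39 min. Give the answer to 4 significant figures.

Each tank obeys Vᵢ dCᵢ/dt = Q(Cᵢ₋₁ − Cᵢ), so τᵢ = Vᵢ/Q.
τ₁ = 1037/46.70 = 22.2056 min; τ₂ = 1689/46.70 = 36.1670 min.
Solving the cascade with C₁(0)=C₂(0)=0 gives C₂(t) = C_in[1 − (τ₁ e^(−t/τ₁) − τ₂ e^(−t/τ₂))/(τ₁ − τ₂)].
At t = 98.39: e^(−t/τ₁) = 0.0119041, e^(−t/τ₂) = 0.0658462.
C₂ = 0.7759·[1 − (22.2056·0.0119041 − 36.1670·0.0658462)/(-13.9615)] = 0.7759·0.848359 = 0.658242 g/L.

0.6582 g/L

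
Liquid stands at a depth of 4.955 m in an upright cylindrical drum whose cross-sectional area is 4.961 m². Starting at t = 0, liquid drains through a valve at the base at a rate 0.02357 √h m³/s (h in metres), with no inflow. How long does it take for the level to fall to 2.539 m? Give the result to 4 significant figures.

Unsteady balance on liquid volume: A dh/dt = −0.02357 √h.
This is separable: 2 d(√h)/dt = −0.02357/A, so √h = √h₀ − (0.02357/(2A)) t.
t = 2A(√h₀ − √h)/0.02357 = 2·4.961·(√4.955 − √2.539)/0.02357
  = 9.92200 × (2.22598 − 1.59342) / 0.02357 = 266.281 s.

266.3 s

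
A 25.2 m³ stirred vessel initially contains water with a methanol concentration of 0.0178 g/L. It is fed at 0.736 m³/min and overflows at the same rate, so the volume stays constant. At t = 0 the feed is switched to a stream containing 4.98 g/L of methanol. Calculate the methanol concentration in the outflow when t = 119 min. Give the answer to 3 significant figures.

Species balance on the tank: V dC/dt = Q(C_in − C).
So dC/dt = (C_in − C)/τ with τ = V/Q = 25.2/0.736 = 34.239 min.
Integrating: C(t) = C_in + (C₀ − C_in) e^(−t/τ).
C(119) = 4.98 + (0.0178 − 4.98)·e^(−119/34.239) = 4.98 + (-4.9622)·0.030945 = 4.8264 g/L.

4.83 g/L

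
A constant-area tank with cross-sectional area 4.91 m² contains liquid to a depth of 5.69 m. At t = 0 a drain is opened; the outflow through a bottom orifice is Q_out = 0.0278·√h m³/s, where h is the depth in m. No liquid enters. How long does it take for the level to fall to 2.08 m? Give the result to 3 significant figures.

With no inflow, A dh/dt = −0.0278 √h.
This is separable: 2 d(√h)/dt = −0.0278/A, so √h = √h₀ − (0.0278/(2A)) t.
t = 2A(√h₀ − √h)/0.0278 = 2·4.91·(√5.69 − √2.08)/0.0278
  = 9.8200 × (2.3854 − 1.4422) / 0.0278 = 333.16 s.

333 s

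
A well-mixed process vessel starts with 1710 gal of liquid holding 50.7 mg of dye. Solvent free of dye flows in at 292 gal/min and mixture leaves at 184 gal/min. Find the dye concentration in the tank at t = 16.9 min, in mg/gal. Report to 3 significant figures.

0.00416 mg/gal

Let m(t) be the amount of dye. Volume: V(t) = V₀ + (Q_in − Q_out) t = 1710 + 108.00 t; V(16.9) = 3535.2 gal.
No dye enters, so dm/dt = −Q_out · (m/V).
dm/m = −Q_out dt/(V₀ + 108.00 t); integrating gives ln(m/m₀) = −(Q_out/(Q_in−Q_out)) ln(V/V₀).
m = m₀ (V₀/V)^(Q_out/(Q_in−Q_out)) = 50.7 × (1710/3535.2)^(1.7037) = 14.711 mg.
C = m/V = 14.711/3535.2 = 0.0041612 mg/gal.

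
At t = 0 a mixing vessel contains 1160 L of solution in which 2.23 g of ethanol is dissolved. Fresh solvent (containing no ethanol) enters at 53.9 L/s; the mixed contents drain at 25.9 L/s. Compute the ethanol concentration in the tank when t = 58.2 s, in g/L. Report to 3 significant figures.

Total volume: dV/dt = Q_in − Q_out = 28.000 L/s, so V(t) = 1160 + 28.000 t and V(58.2) = 2789.6 L.
Solute balance: dm/dt = 0 − Q_out C = −Q_out m/V(t).
Separate: dm/m = −Q_out dt/V(t) ⇒ ln(m/m₀) = −(Q_out/(Q_in−Q_out)) ln(V/V₀).
m = m₀ (V₀/V)^(Q_out/(Q_in−Q_out)) = 2.23 × (1160/2789.6)^(0.92500) = 0.99038 g.
C = m/V = 0.99038/2789.6 = 0.00035503 g/L.

0.000355 g/L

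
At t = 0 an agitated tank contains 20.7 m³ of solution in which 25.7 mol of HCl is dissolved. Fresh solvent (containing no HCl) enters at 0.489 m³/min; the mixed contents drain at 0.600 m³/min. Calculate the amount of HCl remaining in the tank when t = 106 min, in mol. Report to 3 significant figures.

Total volume: dV/dt = Q_in − Q_out = -0.11100 m³/min, so V(t) = 20.7 − 0.11100 t and V(106) = 8.9340 m³.
Solute balance: dm/dt = 0 − Q_out C = −Q_out m/V(t).
dm/m = −Q_out dt/(V₀ − 0.11100 t); integrating gives ln(m/m₀) = −(Q_out/(Q_in−Q_out)) ln(V/V₀).
m = m₀ (V₀/V)^(Q_out/(Q_in−Q_out)) = 25.7 × (20.7/8.9340)^(-5.4054) = 0.27376 mol.

0.274 mol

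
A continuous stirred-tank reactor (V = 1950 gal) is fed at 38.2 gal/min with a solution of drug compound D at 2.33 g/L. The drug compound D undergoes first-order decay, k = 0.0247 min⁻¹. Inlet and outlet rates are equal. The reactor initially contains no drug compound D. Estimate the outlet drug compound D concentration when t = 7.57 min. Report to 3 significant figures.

V dC/dt = Q(C_in − C) − k V C.
dC/dt = (Q/V) C_in − (Q/V + k) C; effective rate a = Q/V + k = 0.019590 + 0.0247 = 0.044290 min⁻¹.
C_ss = Q C_in/(Q + kV) = 1.0306 g/L; C(t) = C_ss + (C₀ − C_ss) e^(−a t).
C(7.57) = 1.0306 + (-1.0306)·e^(−0.044290·7.57) = 1.0306 + (-1.0306)·0.71514 = 0.29357 g/L.

0.294 g/L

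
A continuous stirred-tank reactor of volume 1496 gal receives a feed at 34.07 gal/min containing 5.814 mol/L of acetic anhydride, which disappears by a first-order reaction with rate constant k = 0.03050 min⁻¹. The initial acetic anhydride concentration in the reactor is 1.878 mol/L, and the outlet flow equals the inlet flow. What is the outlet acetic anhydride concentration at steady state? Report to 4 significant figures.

2.485 mol/L

Species balance: V dC/dt = Q C_in − Q C − k V C.
At steady state: 0 = Q C_in − (Q + kV) C_ss, so C_ss = Q C_in/(Q + kV).
C_ss = 34.07·5.814/(34.07 + 0.03050·1496) = 198.083/79.6980 = 2.48542 mol/L.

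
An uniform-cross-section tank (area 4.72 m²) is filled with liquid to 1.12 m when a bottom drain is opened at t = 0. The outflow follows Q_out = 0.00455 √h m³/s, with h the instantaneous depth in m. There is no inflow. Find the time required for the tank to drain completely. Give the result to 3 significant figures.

A dh/dt = −Q_out = −0.00455 √h.
∫ h^(−1/2) dh = −(0.00455/A) ∫ dt, giving 2√h = 2√h₀ − (0.00455/A) t.
Set h = 0: 2√h₀ = (0.00455/A) t_empty ⇒ t_empty = 2A√h₀/0.00455.
t_empty = 2·4.72·√1.12/0.00455 = 9.4400·1.0583/0.00455 = 2195.7 s.

2200 s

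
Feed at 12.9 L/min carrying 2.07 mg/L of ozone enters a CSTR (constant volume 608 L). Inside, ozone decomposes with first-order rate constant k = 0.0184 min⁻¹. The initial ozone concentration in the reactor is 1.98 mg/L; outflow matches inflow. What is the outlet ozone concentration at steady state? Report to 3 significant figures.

1.11 mg/L

Accumulation = in − out − consumed: V dC/dt = Q C_in − Q C − k V C.
Steady state (dC/dt = 0): C_ss = Q C_in/(Q + kV) = C_in/(1 + kV/Q).
C_ss = 12.9·2.07/(12.9 + 0.0184·608) = 26.703/24.087 = 1.1086 mg/L.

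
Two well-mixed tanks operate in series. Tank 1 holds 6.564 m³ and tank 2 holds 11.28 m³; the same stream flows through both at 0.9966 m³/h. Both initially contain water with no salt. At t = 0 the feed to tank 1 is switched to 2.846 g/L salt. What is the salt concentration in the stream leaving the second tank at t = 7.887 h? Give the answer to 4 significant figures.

0.6510 g/L

Time constants: τᵢ = Vᵢ/Q for each well-mixed tank.
τ₁ = 6.564/0.9966 = 6.58639 h; τ₂ = 11.28/0.9966 = 11.3185 h.
Solving the cascade with C₁(0)=C₂(0)=0 gives C₂(t) = C_in[1 − (τ₁ e^(−t/τ₁) − τ₂ e^(−t/τ₂))/(τ₁ − τ₂)].
At t = 7.887: e^(−t/τ₁) = 0.301958, e^(−t/τ₂) = 0.498165.
C₂ = 2.846·[1 − (6.58639·0.301958 − 11.3185·0.498165)/(-4.73209)] = 2.846·0.228743 = 0.651004 g/L.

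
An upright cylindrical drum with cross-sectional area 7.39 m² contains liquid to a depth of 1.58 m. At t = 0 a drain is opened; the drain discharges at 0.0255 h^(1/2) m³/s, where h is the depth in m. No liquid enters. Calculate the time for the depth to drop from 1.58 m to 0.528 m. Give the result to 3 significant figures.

With no inflow, A dh/dt = −0.0255 √h.
Separate and integrate: 2(√h − √h₀) = −(0.0255/A) t.
t = 2A(√h₀ − √h)/0.0255 = 2·7.39·(√1.58 − √0.528)/0.0255
  = 14.780 × (1.2570 − 0.72664) / 0.0255 = 307.39 s.

307 s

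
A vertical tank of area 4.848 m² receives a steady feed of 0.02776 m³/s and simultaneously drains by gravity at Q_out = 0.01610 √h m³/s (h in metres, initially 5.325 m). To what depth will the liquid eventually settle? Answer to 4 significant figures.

2.973 m

Accumulation of liquid (constant cross-section A): A dh/dt = Q_in − 0.01610 √h. At steady state dh/dt = 0:
Q_in = 0.01610 √h_ss ⇒ √h_ss = 0.02776/0.01610 = 1.72422.
h_ss = 1.72422² = 2.97295 m. (Since h₀ = 5.325 m > h_ss, the level will fall toward this value.)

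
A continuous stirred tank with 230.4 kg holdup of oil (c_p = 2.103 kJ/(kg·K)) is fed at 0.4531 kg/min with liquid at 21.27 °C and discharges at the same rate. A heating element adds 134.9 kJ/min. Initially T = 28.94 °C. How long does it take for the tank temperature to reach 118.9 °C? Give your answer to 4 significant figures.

M c_p dT/dt = ṁ c_p (T_in − T) + Q̇.
τ = M/ṁ = 508.497 min; T_ss = T_in + Q̇/(ṁ c_p) = 162.842 °C.
T(t) = T_ss + (T₀ − T_ss) e^(−t/τ). Set T = 118.9:
e^(−t/τ) = (118.9 − 162.842)/(28.94 − 162.842) = 0.328167
t = −508.497 · ln(0.328167) = 566.583 min.

566.6 min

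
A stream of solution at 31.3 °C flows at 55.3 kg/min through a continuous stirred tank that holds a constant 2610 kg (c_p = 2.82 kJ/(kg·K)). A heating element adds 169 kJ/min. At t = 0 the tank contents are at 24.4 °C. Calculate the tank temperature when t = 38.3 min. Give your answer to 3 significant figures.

28.8 °C

Heat balance on the well-mixed liquid: M c_p dT/dt = ṁ c_p (T_in − T) + 169.
τ = M/ṁ = 47.197 min; T_ss = T_in + Q̇/(ṁ c_p) = 31.3 + 169/(55.3·2.82) = 32.384 °C.
T approaches T_ss exponentially: T(t) = T_ss + (T₀ − T_ss) e^(−t/τ).
T(38.3) = 32.384 + (-7.9837)·e^(−38.3/47.197) = 32.384 + (-7.9837)·0.44420 = 28.837 °C.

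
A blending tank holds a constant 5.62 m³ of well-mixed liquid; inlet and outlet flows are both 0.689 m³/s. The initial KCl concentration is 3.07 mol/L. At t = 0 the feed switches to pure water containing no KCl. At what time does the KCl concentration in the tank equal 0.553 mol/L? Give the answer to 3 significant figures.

14.0 s

Species balance: V dC/dt = Q(C_in − C) ⇒ τ = V/Q = 8.1567 s.
C(t) = C_in + (C₀ − C_in) e^(−t/τ). Set C = 0.553 and solve for t:
e^(−t/τ) = (C − C_in)/(C₀ − C_in) = (0.553 − 0)/(3.07 − 0) = 0.18013
t = −τ ln(…) = 8.1567 × 1.7141 = 13.981 s.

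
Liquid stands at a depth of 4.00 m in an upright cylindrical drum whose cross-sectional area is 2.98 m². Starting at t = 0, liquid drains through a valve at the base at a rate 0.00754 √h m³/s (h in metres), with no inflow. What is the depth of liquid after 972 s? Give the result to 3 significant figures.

With no inflow, A dh/dt = −0.00754 √h.
Separate and integrate: 2(√h − √h₀) = −(0.00754/A) t.
√h = √4.00 − 0.00754·972/(2·2.98) = 2.0000 − 1.2297 = 0.77032.
h = 0.77032² = 0.59340 m.

0.593 m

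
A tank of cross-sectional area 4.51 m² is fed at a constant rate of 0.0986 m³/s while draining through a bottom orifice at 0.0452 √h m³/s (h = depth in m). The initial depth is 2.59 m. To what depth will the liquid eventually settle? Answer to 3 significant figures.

A dh/dt = Q_in − 0.0452 √h. Steady state requires inflow = outflow:
Q_in = 0.0452 √h_ss ⇒ √h_ss = 0.0986/0.0452 = 2.1814.
h_ss = 2.1814² = 4.7586 m. (Since h₀ = 2.59 m < h_ss, the level will rise toward this value.)

4.76 m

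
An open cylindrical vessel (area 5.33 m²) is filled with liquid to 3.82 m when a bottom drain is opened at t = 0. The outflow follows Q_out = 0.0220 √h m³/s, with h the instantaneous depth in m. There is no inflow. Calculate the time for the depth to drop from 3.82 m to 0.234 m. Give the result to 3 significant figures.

713 s

With no inflow, A dh/dt = −0.0220 √h.
This is separable: 2 d(√h)/dt = −0.0220/A, so √h = √h₀ − (0.0220/(2A)) t.
t = 2A(√h₀ − √h)/0.0220 = 2·5.33·(√3.82 − √0.234)/0.0220
  = 10.660 × (1.9545 − 0.48374) / 0.0220 = 712.64 s.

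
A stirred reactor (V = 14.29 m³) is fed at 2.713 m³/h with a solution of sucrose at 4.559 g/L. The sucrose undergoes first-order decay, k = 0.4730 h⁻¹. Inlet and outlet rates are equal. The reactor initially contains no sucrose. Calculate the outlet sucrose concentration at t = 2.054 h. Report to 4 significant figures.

0.9711 g/L

Accumulation = in − out − consumed: V dC/dt = Q C_in − Q C − k V C.
This is linear with rate a = Q/V + k = 0.662853 h⁻¹.
C_ss = Q C_in/(Q + kV) = 1.30578 g/L; C(t) = C_ss + (C₀ − C_ss) e^(−a t).
C(2.054) = 1.30578 + (-1.30578)·e^(−0.662853·2.054) = 1.30578 + (-1.30578)·0.256276 = 0.971140 g/L.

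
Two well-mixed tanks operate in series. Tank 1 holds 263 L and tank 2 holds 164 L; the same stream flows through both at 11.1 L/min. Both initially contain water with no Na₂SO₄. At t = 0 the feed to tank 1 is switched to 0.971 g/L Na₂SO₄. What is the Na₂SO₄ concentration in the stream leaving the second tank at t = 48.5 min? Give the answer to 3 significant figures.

0.698 g/L

Time constants: τᵢ = Vᵢ/Q for each well-mixed tank.
τ₁ = 263/11.1 = 23.694 min; τ₂ = 164/11.1 = 14.775 min.
Tank 1: C₁ = C_in(1 − e^(−t/τ₁)). Tank 2 (τ₁ ≠ τ₂): C₂ = C_in[1 − (τ₁ e^(−t/τ₁) − τ₂ e^(−t/τ₂))/(τ₁ − τ₂)].
At t = 48.5: e^(−t/τ₁) = 0.12913, e^(−t/τ₂) = 0.037530.
C₂ = 0.971·[1 − (23.694·0.12913 − 14.775·0.037530)/(8.9189)] = 0.971·0.71914 = 0.69828 g/L.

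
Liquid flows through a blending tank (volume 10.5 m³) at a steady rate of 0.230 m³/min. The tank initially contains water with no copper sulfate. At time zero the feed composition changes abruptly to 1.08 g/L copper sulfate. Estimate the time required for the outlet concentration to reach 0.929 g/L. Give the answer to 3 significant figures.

Species balance: V dC/dt = Q(C_in − C) ⇒ τ = V/Q = 45.652 min.
C(t) = C_in + (C₀ − C_in) e^(−t/τ). Set C = 0.929 and solve for t:
e^(−t/τ) = (C − C_in)/(C₀ − C_in) = (0.929 − 1.08)/(0 − 1.08) = 0.13981
t = −τ ln(…) = 45.652 × 1.9674 = 89.818 min.

89.8 min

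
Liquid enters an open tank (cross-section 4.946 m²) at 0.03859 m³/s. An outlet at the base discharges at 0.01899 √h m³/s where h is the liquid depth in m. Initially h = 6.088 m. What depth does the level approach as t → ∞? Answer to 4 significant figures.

A dh/dt = Q_in − 0.01899 √h. Steady state requires inflow = outflow:
Q_in = 0.01899 √h_ss ⇒ √h_ss = 0.03859/0.01899 = 2.03212.
h_ss = 2.03212² = 4.12952 m. (Since h₀ = 6.088 m > h_ss, the level will fall toward this value.)

4.130 m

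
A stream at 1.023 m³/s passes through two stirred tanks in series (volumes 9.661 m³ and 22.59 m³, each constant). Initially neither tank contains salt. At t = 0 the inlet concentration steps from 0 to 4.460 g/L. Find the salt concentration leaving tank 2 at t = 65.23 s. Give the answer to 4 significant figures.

4.057 g/L

Species balance on tank i: dCᵢ/dt = (Cᵢ₋₁ − Cᵢ)/τᵢ with τᵢ = Vᵢ/Q.
τ₁ = 9.661/1.023 = 9.44379 s; τ₂ = 22.59/1.023 = 22.0821 s.
Solving the cascade with C₁(0)=C₂(0)=0 gives C₂(t) = C_in[1 − (τ₁ e^(−t/τ₁) − τ₂ e^(−t/τ₂))/(τ₁ − τ₂)].
At t = 65.23: e^(−t/τ₁) = 0.00100057, e^(−t/τ₂) = 0.0521321.
C₂ = 4.460·[1 − (9.44379·0.00100057 − 22.0821·0.0521321)/(-12.6383)] = 4.460·0.909661 = 4.05709 g/L.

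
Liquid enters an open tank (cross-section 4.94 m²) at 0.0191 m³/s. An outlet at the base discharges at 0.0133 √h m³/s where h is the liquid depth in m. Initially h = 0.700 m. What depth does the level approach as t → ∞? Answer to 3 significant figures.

2.06 m

A dh/dt = Q_in − 0.0133 √h. Steady state requires inflow = outflow:
Q_in = 0.0133 √h_ss ⇒ √h_ss = 0.0191/0.0133 = 1.4361.
h_ss = 1.4361² = 2.0624 m. (Since h₀ = 0.700 m < h_ss, the level will rise toward this value.)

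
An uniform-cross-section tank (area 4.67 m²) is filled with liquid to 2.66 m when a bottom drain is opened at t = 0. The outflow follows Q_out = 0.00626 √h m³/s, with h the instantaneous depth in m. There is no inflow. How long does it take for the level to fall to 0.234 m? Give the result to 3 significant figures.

Accumulation of liquid (constant cross-section A): A dh/dt = −0.00626 √h.
This is separable: 2 d(√h)/dt = −0.00626/A, so √h = √h₀ − (0.00626/(2A)) t.
t = 2A(√h₀ − √h)/0.00626 = 2·4.67·(√2.66 − √0.234)/0.00626
  = 9.3400 × (1.6310 − 0.48374) / 0.00626 = 1711.7 s.

1710 s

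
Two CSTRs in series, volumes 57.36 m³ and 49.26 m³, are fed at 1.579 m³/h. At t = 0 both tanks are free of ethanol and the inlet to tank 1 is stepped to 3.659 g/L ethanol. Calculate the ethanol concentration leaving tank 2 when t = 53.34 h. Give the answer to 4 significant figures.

1.717 g/L

Each tank obeys Vᵢ dCᵢ/dt = Q(Cᵢ₋₁ − Cᵢ), so τᵢ = Vᵢ/Q.
τ₁ = 57.36/1.579 = 36.3268 h; τ₂ = 49.26/1.579 = 31.1970 h.
Tank 1: C₁ = C_in(1 − e^(−t/τ₁)). Tank 2 (τ₁ ≠ τ₂): C₂ = C_in[1 − (τ₁ e^(−t/τ₁) − τ₂ e^(−t/τ₂))/(τ₁ − τ₂)].
At t = 53.34: e^(−t/τ₁) = 0.230308, e^(−t/τ₂) = 0.180905.
C₂ = 3.659·[1 − (36.3268·0.230308 − 31.1970·0.180905)/(5.12983)] = 3.659·0.469250 = 1.71699 g/L.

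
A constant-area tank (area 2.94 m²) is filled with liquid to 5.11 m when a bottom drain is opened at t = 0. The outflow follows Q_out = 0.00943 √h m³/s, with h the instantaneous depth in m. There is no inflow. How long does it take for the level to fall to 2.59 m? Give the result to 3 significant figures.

406 s

Unsteady balance on liquid volume: A dh/dt = −0.00943 √h.
∫ h^(−1/2) dh = −(0.00943/A) ∫ dt, giving 2√h = 2√h₀ − (0.00943/A) t.
t = 2A(√h₀ − √h)/0.00943 = 2·2.94·(√5.11 − √2.59)/0.00943
  = 5.8800 × (2.2605 − 1.6093) / 0.00943 = 406.04 s.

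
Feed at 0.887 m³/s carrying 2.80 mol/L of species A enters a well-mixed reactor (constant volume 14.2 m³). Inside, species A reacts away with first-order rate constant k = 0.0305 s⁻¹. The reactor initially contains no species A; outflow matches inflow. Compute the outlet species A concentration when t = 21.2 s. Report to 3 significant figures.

1.62 mol/L

Accumulation = in − out − consumed: V dC/dt = Q C_in − Q C − k V C.
This is linear with rate a = Q/V + k = 0.092965 s⁻¹.
C_ss = Q C_in/(Q + kV) = 1.8814 mol/L; C(t) = C_ss + (C₀ − C_ss) e^(−a t).
C(21.2) = 1.8814 + (-1.8814)·e^(−0.092965·21.2) = 1.8814 + (-1.8814)·0.13934 = 1.6192 mol/L.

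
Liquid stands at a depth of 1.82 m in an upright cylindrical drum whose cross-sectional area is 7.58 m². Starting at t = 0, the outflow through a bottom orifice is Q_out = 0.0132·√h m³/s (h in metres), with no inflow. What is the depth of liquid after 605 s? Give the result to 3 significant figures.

0.676 m

Accumulation of liquid (constant cross-section A): A dh/dt = −0.0132 √h.
∫ h^(−1/2) dh = −(0.0132/A) ∫ dt, giving 2√h = 2√h₀ − (0.0132/A) t.
√h = √1.82 − 0.0132·605/(2·7.58) = 1.3491 − 0.52678 = 0.82229.
h = 0.82229² = 0.67617 m.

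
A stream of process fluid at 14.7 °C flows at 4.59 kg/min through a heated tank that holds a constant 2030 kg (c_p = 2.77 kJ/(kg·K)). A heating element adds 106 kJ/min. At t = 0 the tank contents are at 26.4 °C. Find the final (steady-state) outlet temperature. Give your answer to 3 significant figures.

23.0 °C

M c_p dT/dt = ṁ c_p (T_in − T) + Q̇.
At steady state dT/dt = 0 ⇒ T_ss = T_in + Q̇/(ṁ c_p) = 14.7 + 106/(4.59·2.77) = 23.037 °C.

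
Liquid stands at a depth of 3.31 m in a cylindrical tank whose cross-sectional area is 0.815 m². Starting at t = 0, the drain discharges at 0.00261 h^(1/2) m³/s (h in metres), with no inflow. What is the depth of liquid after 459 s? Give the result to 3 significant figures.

Volume balance on the tank: A dh/dt = −0.00261 √h.
This is separable: 2 d(√h)/dt = −0.00261/A, so √h = √h₀ − (0.00261/(2A)) t.
√h = √3.31 − 0.00261·459/(2·0.815) = 1.8193 − 0.73496 = 1.0844.
h = 1.0844² = 1.1759 m.

1.18 m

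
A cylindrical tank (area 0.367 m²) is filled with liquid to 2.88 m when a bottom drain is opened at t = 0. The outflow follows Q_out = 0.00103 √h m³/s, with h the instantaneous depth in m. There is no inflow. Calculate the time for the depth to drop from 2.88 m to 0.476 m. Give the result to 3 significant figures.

718 s

A dh/dt = −Q_out = −0.00103 √h.
This is separable: 2 d(√h)/dt = −0.00103/A, so √h = √h₀ − (0.00103/(2A)) t.
t = 2A(√h₀ − √h)/0.00103 = 2·0.367·(√2.88 − √0.476)/0.00103
  = 0.73400 × (1.6971 − 0.68993) / 0.00103 = 717.70 s.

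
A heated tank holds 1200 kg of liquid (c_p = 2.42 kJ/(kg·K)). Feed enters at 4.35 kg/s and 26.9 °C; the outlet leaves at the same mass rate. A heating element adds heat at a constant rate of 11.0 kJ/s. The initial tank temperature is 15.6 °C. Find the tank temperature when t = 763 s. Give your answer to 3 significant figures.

Energy balance: M c_p dT/dt = ṁ c_p (T_in − T) + 11.0.
Rearrange: dT/dt = (T_ss − T)/τ with τ = M/ṁ = 275.86 s and T_ss = T_in + Q̇/(ṁ c_p) = 27.945 °C.
Solution: T(t) = T_ss + (T₀ − T_ss) e^(−t/τ).
T(763) = 27.945 + (-12.345)·e^(−763/275.86) = 27.945 + (-12.345)·0.062921 = 27.168 °C.

27.2 °C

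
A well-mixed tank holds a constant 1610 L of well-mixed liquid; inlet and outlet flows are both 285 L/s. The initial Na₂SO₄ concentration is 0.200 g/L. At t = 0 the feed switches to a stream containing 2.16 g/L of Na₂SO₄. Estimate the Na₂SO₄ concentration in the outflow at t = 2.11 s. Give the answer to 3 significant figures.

Mass balance on the solute (V constant): V dC/dt = Q(C_in − C).
Time constant τ = V/Q = 1610/285 = 5.6491 s.
Integrating: C(t) = C_in + (C₀ − C_in) e^(−t/τ).
C(2.11) = 2.16 + (0.200 − 2.16)·e^(−2.11/5.6491) = 2.16 + (-1.9600)·0.68831 = 0.81090 g/L.

0.811 g/L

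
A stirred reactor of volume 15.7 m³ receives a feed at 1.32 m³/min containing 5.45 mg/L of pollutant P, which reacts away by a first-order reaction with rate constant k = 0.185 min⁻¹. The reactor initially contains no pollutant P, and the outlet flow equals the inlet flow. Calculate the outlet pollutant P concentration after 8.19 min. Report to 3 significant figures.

Accumulation = in − out − consumed: V dC/dt = Q C_in − Q C − k V C.
dC/dt = (Q/V) C_in − (Q/V + k) C; effective rate a = Q/V + k = 0.084076 + 0.185 = 0.26908 min⁻¹.
C_ss = Q C_in/(Q + kV) = 1.7029 mg/L; C(t) = C_ss + (C₀ − C_ss) e^(−a t).
C(8.19) = 1.7029 + (-1.7029)·e^(−0.26908·8.19) = 1.7029 + (-1.7029)·0.11039 = 1.5149 mg/L.

1.51 mg/L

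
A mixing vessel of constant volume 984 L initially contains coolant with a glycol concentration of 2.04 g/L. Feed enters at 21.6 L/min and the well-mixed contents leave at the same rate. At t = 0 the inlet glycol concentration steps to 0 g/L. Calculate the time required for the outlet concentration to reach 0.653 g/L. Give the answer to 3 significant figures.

51.9 min

Transient balance on the dissolved component: V dC/dt = Q(C_in − C), so τ = V/Q = 45.556 min.
C(t) = C_in + (C₀ − C_in) e^(−t/τ). Set C = 0.653 and solve for t:
e^(−t/τ) = (C − C_in)/(C₀ − C_in) = (0.653 − 0)/(2.04 − 0) = 0.32010
t = −τ ln(…) = 45.556 × 1.1391 = 51.894 min.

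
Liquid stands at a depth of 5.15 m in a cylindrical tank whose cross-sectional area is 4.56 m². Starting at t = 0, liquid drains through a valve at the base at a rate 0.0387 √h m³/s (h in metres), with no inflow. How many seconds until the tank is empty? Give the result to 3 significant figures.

Mass balance (ρ constant): A dh/dt = −0.0387 √h.
Separate and integrate: 2(√h − √h₀) = −(0.0387/A) t.
Set h = 0: 2√h₀ = (0.0387/A) t_empty ⇒ t_empty = 2A√h₀/0.0387.
t_empty = 2·4.56·√5.15/0.0387 = 9.1200·2.2694/0.0387 = 534.80 s.

535 s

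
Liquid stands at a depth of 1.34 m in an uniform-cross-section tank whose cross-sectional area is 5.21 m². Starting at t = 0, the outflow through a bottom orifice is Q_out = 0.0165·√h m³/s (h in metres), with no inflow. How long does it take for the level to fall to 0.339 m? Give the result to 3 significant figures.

363 s

Mass balance (ρ constant): A dh/dt = −0.0165 √h.
∫ h^(−1/2) dh = −(0.0165/A) ∫ dt, giving 2√h = 2√h₀ − (0.0165/A) t.
t = 2A(√h₀ − √h)/0.0165 = 2·5.21·(√1.34 − √0.339)/0.0165
  = 10.420 × (1.1576 − 0.58224) / 0.0165 = 363.34 s.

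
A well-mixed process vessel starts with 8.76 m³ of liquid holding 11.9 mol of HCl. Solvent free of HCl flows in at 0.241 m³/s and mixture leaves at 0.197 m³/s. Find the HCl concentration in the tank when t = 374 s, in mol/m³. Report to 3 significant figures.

0.00415 mol/m³

Let m(t) be the amount of HCl. Volume: V(t) = V₀ + (Q_in − Q_out) t = 8.76 + 0.044000 t; V(374) = 25.216 m³.
Solute balance: dm/dt = 0 − Q_out C = −Q_out m/V(t).
dm/m = −Q_out dt/(V₀ + 0.044000 t); integrating gives ln(m/m₀) = −(Q_out/(Q_in−Q_out)) ln(V/V₀).
m = m₀ (V₀/V)^(Q_out/(Q_in−Q_out)) = 11.9 × (8.76/25.216)^(4.4773) = 0.10464 mol.
C = m/V = 0.10464/25.216 = 0.0041498 mol/m³.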